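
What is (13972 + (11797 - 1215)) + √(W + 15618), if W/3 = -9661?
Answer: 24554 + 9*I*√165 ≈ 24554.0 + 115.61*I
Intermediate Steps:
W = -28983 (W = 3*(-9661) = -28983)
(13972 + (11797 - 1215)) + √(W + 15618) = (13972 + (11797 - 1215)) + √(-28983 + 15618) = (13972 + 10582) + √(-13365) = 24554 + 9*I*√165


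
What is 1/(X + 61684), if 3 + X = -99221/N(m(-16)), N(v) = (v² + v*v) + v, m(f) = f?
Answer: 496/30494555 ≈ 1.6265e-5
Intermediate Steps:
N(v) = v + 2*v² (N(v) = (v² + v²) + v = 2*v² + v = v + 2*v²)
X = -100709/496 (X = -3 - 99221*(-1/(16*(1 + 2*(-16)))) = -3 - 99221*(-1/(16*(1 - 32))) = -3 - 99221/((-16*(-31))) = -3 - 99221/496 = -100709/496 ≈ -203.04)
1/(X + 61684) = 1/(-100709/496 + 61684) = 1/(30494555/496) = 496/30494555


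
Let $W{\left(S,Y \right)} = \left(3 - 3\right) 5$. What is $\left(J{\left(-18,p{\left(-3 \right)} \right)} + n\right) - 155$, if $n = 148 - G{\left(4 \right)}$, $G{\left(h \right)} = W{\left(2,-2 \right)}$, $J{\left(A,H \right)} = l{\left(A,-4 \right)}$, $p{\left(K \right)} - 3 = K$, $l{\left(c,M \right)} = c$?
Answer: $-25$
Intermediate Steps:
$p{\left(K \right)} = 3 + K$
$J{\left(A,H \right)} = A$
$W{\left(S,Y \right)} = 0$ ($W{\left(S,Y \right)} = 0 \cdot 5 = 0$)
$G{\left(h \right)} = 0$
$n = 148$ ($n = 148 - 0 = 148 + 0 = 148$)
$\left(J{\left(-18,p{\left(-3 \right)} \right)} + n\right) - 155 = \left(-18 + 148\right) - 155 = 130 - 155 = -25$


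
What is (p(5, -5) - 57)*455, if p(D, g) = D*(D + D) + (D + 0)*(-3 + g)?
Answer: -21385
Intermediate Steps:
p(D, g) = 2*D**2 + D*(-3 + g) (p(D, g) = D*(2*D) + D*(-3 + g) = 2*D**2 + D*(-3 + g))
(p(5, -5) - 57)*455 = (5*(-3 - 5 + 2*5) - 57)*455 = (5*(-3 - 5 + 10) - 57)*455 = (5*2 - 57)*455 = (10 - 57)*455 = -47*455 = -21385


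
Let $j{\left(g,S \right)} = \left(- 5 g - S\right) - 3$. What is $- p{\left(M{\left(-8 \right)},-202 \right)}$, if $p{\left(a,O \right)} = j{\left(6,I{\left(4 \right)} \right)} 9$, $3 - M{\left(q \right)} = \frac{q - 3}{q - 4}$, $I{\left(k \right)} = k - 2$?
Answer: $315$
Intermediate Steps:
$I{\left(k \right)} = -2 + k$
$j{\left(g,S \right)} = -3 - S - 5 g$ ($j{\left(g,S \right)} = \left(- S - 5 g\right) - 3 = -3 - S - 5 g$)
$M{\left(q \right)} = 3 - \frac{-3 + q}{-4 + q}$ ($M{\left(q \right)} = 3 - \frac{q - 3}{q - 4} = 3 - \frac{-3 + q}{-4 + q}$)
$p{\left(a,O \right)} = -315$ ($p{\left(a,O \right)} = \left(-3 - \left(-2 + 4\right) - 30\right) 9 = \left(-3 - 2 - 30\right) 9 = \left(-35\right) 9 = -315$)
$- p{\left(M{\left(-8 \right)},-202 \right)} = \left(-1\right) \left(-315\right) = 315$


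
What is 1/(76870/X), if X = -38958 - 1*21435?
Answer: -60393/76870 ≈ -0.78565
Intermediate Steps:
X = -60393 (X = -38958 - 21435 = -60393)
1/(76870/X) = 1/(76870/(-60393)) = 1/(76870*(-1/60393)) = 1/(-76870/60393) = -60393/76870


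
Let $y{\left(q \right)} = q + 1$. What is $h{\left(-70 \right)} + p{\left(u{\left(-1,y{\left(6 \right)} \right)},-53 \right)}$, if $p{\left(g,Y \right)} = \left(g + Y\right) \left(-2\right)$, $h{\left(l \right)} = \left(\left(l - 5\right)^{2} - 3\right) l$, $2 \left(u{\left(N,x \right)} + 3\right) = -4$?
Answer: $-393424$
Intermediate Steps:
$y{\left(q \right)} = 1 + q$
$u{\left(N,x \right)} = -5$ ($u{\left(N,x \right)} = -3 + \frac{1}{2} \left(-4\right) = -3 - 2 = -5$)
$h{\left(l \right)} = l \left(-3 + \left(-5 + l\right)^{2}\right)$ ($h{\left(l \right)} = \left(\left(-5 + l\right)^{2} - 3\right) l = \left(-3 + \left(-5 + l\right)^{2}\right) l = l \left(-3 + \left(-5 + l\right)^{2}\right)$)
$p{\left(g,Y \right)} = - 2 Y - 2 g$ ($p{\left(g,Y \right)} = \left(Y + g\right) \left(-2\right) = - 2 Y - 2 g$)
$h{\left(-70 \right)} + p{\left(u{\left(-1,y{\left(6 \right)} \right)},-53 \right)} = - 70 \left(-3 + \left(-5 - 70\right)^{2}\right) - -116 = - 70 \left(-3 + \left(-75\right)^{2}\right) + \left(106 + 10\right) = - 70 \left(-3 + 5625\right) + 116 = \left(-70\right) 5622 + 116 = -393540 + 116 = -393424$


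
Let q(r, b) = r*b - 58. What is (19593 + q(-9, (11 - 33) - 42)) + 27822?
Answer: 47933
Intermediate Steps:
q(r, b) = -58 + b*r (q(r, b) = b*r - 58 = -58 + b*r)
(19593 + q(-9, (11 - 33) - 42)) + 27822 = (19593 + (-58 + ((11 - 33) - 42)*(-9))) + 27822 = (19593 + (-58 + (-22 - 42)*(-9))) + 27822 = (19593 + (-58 - 64*(-9))) + 27822 = (19593 + (-58 + 576)) + 27822 = (19593 + 518) + 27822 = 20111 + 27822 = 47933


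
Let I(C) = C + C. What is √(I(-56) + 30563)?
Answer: √30451 ≈ 174.50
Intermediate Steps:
I(C) = 2*C
√(I(-56) + 30563) = √(2*(-56) + 30563) = √(-112 + 30563) = √30451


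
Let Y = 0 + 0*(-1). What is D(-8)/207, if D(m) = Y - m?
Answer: 8/207 ≈ 0.038647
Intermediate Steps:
Y = 0 (Y = 0 + 0 = 0)
D(m) = -m (D(m) = 0 - m = -m)
D(-8)/207 = (-1*(-8))/207 = (1/207)*8 = 8/207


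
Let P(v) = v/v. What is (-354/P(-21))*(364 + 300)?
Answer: -235056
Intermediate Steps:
P(v) = 1
(-354/P(-21))*(364 + 300) = (-354/1)*(364 + 300) = -354*1*664 = -354*664 = -235056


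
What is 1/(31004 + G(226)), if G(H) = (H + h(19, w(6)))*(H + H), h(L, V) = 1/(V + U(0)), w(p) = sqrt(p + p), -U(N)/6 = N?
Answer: 99867/13297877483 - 113*sqrt(3)/26595754966 ≈ 7.5026e-6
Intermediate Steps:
U(N) = -6*N
w(p) = sqrt(2)*sqrt(p) (w(p) = sqrt(2*p) = sqrt(2)*sqrt(p))
h(L, V) = 1/V (h(L, V) = 1/(V - 6*0) = 1/(V + 0) = 1/V)
G(H) = 2*H*(H + sqrt(3)/6) (G(H) = (H + 1/(sqrt(2)*sqrt(6)))*(H + H) = (H + 1/(2*sqrt(3)))*(2*H) = (H + sqrt(3)/6)*(2*H) = 2*H*(H + sqrt(3)/6))
1/(31004 + G(226)) = 1/(31004 + (1/3)*226*(sqrt(3) + 6*226)) = 1/(31004 + (1/3)*226*(sqrt(3) + 1356)) = 1/(31004 + (1/3)*226*(1356 + sqrt(3))) = 1/(31004 + (102152 + 226*sqrt(3)/3)) = 1/(133156 + 226*sqrt(3)/3)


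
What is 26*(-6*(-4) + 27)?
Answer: 1326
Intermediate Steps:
26*(-6*(-4) + 27) = 26*(24 + 27) = 26*51 = 1326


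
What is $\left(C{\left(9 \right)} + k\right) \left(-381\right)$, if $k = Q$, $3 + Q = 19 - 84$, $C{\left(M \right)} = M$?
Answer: $22479$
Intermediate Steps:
$Q = -68$ ($Q = -3 + \left(19 - 84\right) = -3 - 65 = -68$)
$k = -68$
$\left(C{\left(9 \right)} + k\right) \left(-381\right) = \left(9 - 68\right) \left(-381\right) = \left(-59\right) \left(-381\right) = 22479$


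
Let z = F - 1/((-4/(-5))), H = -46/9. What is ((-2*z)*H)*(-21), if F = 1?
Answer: 161/3 ≈ 53.667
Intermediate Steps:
H = -46/9 (H = -46*1/9 = -46/9 ≈ -5.1111)
z = -1/4 (z = 1 - 1/((-4/(-5))) = 1 - 1/((-4*(-1/5))) = 1 - 1/4/5 = 1 - 1*5/4 = 1 - 5/4 = -1/4 ≈ -0.25000)
((-2*z)*H)*(-21) = (-2*(-1/4)*(-46/9))*(-21) = ((1/2)*(-46/9))*(-21) = -23/9*(-21) = 161/3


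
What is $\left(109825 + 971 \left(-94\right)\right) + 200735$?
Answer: $219286$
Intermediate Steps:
$\left(109825 + 971 \left(-94\right)\right) + 200735 = \left(109825 - 91274\right) + 200735 = 18551 + 200735 = 219286$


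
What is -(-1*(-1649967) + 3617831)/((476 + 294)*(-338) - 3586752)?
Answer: 2633899/1923506 ≈ 1.3693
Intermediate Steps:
-(-1*(-1649967) + 3617831)/((476 + 294)*(-338) - 3586752) = -(1649967 + 3617831)/(770*(-338) - 3586752) = -5267798/(-260260 - 3586752) = -5267798/(-3847012) = -5267798*(-1)/3847012 = -1*(-2633899/1923506) = 2633899/1923506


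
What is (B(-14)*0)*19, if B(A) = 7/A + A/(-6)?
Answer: 0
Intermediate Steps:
B(A) = 7/A - A/6 (B(A) = 7/A + A*(-⅙) = 7/A - A/6)
(B(-14)*0)*19 = ((7/(-14) - ⅙*(-14))*0)*19 = ((7*(-1/14) + 7/3)*0)*19 = ((-½ + 7/3)*0)*19 = ((11/6)*0)*19 = 0*19 = 0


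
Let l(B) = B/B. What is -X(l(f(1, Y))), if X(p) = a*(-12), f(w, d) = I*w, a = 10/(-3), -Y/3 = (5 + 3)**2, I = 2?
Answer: -40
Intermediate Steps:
Y = -192 (Y = -3*(5 + 3)**2 = -3*8**2 = -3*64 = -192)
a = -10/3 (a = 10*(-1/3) = -10/3 ≈ -3.3333)
f(w, d) = 2*w
l(B) = 1
X(p) = 40 (X(p) = -10/3*(-12) = 40)
-X(l(f(1, Y))) = -1*40 = -40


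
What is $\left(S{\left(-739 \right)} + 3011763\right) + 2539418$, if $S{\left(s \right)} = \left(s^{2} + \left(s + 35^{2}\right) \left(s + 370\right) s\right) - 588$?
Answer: $138624540$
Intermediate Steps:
$S{\left(s \right)} = -588 + s^{2} + s \left(370 + s\right) \left(1225 + s\right)$ ($S{\left(s \right)} = \left(s^{2} + \left(s + 1225\right) \left(370 + s\right) s\right) - 588 = \left(s^{2} + \left(1225 + s\right) \left(370 + s\right) s\right) - 588 = \left(s^{2} + \left(370 + s\right) \left(1225 + s\right) s\right) - 588 = \left(s^{2} + s \left(370 + s\right) \left(1225 + s\right)\right) - 588 = -588 + s^{2} + s \left(370 + s\right) \left(1225 + s\right)$)
$\left(S{\left(-739 \right)} + 3011763\right) + 2539418 = \left(\left(-588 + \left(-739\right)^{3} + 1596 \left(-739\right)^{2} + 453250 \left(-739\right)\right) + 3011763\right) + 2539418 = \left(\left(-588 - 403583419 + 1596 \cdot 546121 - 334951750\right) + 3011763\right) + 2539418 = \left(\left(-588 - 403583419 + 871609116 - 334951750\right) + 3011763\right) + 2539418 = \left(133073359 + 3011763\right) + 2539418 = 136085122 + 2539418 = 138624540$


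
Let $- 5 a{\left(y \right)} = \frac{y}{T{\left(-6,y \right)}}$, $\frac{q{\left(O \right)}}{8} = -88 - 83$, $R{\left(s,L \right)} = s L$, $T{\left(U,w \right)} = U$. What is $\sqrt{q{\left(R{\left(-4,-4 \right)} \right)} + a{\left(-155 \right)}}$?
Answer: $\frac{i \sqrt{49434}}{6} \approx 37.056 i$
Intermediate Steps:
$R{\left(s,L \right)} = L s$
$q{\left(O \right)} = -1368$ ($q{\left(O \right)} = 8 \left(-88 - 83\right) = 8 \left(-171\right) = -1368$)
$a{\left(y \right)} = \frac{y}{30}$ ($a{\left(y \right)} = - \frac{y \frac{1}{-6}}{5} = - \frac{y \left(- \frac{1}{6}\right)}{5} = - \frac{\left(- \frac{1}{6}\right) y}{5} = \frac{y}{30}$)
$\sqrt{q{\left(R{\left(-4,-4 \right)} \right)} + a{\left(-155 \right)}} = \sqrt{-1368 + \frac{1}{30} \left(-155\right)} = \sqrt{-1368 - \frac{31}{6}} = \sqrt{- \frac{8239}{6}} = \frac{i \sqrt{49434}}{6}$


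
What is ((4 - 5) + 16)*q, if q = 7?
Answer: 105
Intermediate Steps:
((4 - 5) + 16)*q = ((4 - 5) + 16)*7 = (-1 + 16)*7 = 15*7 = 105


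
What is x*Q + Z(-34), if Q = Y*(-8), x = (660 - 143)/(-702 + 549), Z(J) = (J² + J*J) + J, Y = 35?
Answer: 493294/153 ≈ 3224.1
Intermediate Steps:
Z(J) = J + 2*J² (Z(J) = (J² + J²) + J = 2*J² + J = J + 2*J²)
x = -517/153 (x = 517/(-153) = 517*(-1/153) = -517/153 ≈ -3.3791)
Q = -280 (Q = 35*(-8) = -280)
x*Q + Z(-34) = -517/153*(-280) - 34*(1 + 2*(-34)) = 144760/153 - 34*(1 - 68) = 144760/153 - 34*(-67) = 144760/153 + 2278 = 493294/153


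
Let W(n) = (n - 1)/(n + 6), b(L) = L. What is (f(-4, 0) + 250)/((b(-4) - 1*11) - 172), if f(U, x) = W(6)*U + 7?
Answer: -766/561 ≈ -1.3654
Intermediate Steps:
W(n) = (-1 + n)/(6 + n)
f(U, x) = 7 + 5*U/12 (f(U, x) = ((-1 + 6)/(6 + 6))*U + 7 = (5/12)*U + 7 = ((1/12)*5)*U + 7 = 5*U/12 + 7 = 7 + 5*U/12)
(f(-4, 0) + 250)/((b(-4) - 1*11) - 172) = ((7 + (5/12)*(-4)) + 250)/((-4 - 1*11) - 172) = ((7 - 5/3) + 250)/((-4 - 11) - 172) = (16/3 + 250)/(-15 - 172) = (766/3)/(-187) = (766/3)*(-1/187) = -766/561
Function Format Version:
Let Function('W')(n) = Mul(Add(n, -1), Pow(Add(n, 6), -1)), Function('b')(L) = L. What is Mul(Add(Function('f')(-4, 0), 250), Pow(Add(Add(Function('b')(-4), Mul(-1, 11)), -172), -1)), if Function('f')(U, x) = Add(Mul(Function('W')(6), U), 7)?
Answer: Rational(-766, 561) ≈ -1.3654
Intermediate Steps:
Function('W')(n) = Mul(Pow(Add(6, n), -1), Add(-1, n)) (Function('W')(n) = Mul(Add(-1, n), Pow(Add(6, n), -1)) = Mul(Pow(Add(6, n), -1), Add(-1, n)))
Function('f')(U, x) = Add(7, Mul(Rational(5, 12), U)) (Function('f')(U, x) = Add(Mul(Mul(Pow(Add(6, 6), -1), Add(-1, 6)), U), 7) = Add(Mul(Mul(Pow(12, -1), 5), U), 7) = Add(Mul(Mul(Rational(1, 12), 5), U), 7) = Add(Mul(Rational(5, 12), U), 7) = Add(7, Mul(Rational(5, 12), U)))
Mul(Add(Function('f')(-4, 0), 250), Pow(Add(Add(Function('b')(-4), Mul(-1, 11)), -172), -1)) = Mul(Add(Add(7, Mul(Rational(5, 12), -4)), 250), Pow(Add(Add(-4, Mul(-1, 11)), -172), -1)) = Mul(Add(Add(7, Rational(-5, 3)), 250), Pow(Add(Add(-4, -11), -172), -1)) = Mul(Add(Rational(16, 3), 250), Pow(Add(-15, -172), -1)) = Mul(Rational(766, 3), Pow(-187, -1)) = Mul(Rational(766, 3), Rational(-1, 187)) = Rational(-766, 561)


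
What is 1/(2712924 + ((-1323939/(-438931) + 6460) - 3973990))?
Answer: -438931/550684142247 ≈ -7.9706e-7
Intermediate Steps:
1/(2712924 + ((-1323939/(-438931) + 6460) - 3973990)) = 1/(2712924 + ((-1323939*(-1/438931) + 6460) - 3973990)) = 1/(2712924 + ((1323939/438931 + 6460) - 3973990)) = 1/(2712924 + (2836818199/438931 - 3973990)) = 1/(2712924 - 1741470586491/438931) = 1/(-550684142247/438931) = -438931/550684142247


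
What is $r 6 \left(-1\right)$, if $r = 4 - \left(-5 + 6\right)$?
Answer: $-18$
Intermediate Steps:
$r = 3$ ($r = 4 - 1 = 3$)
$r 6 \left(-1\right) = 3 \cdot 6 \left(-1\right) = 18 \left(-1\right) = -18$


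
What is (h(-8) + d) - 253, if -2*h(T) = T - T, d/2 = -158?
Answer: -569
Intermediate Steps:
d = -316 (d = 2*(-158) = -316)
h(T) = 0 (h(T) = -(T - T)/2 = -1/2*0 = 0)
(h(-8) + d) - 253 = (0 - 316) - 253 = -316 - 253 = -569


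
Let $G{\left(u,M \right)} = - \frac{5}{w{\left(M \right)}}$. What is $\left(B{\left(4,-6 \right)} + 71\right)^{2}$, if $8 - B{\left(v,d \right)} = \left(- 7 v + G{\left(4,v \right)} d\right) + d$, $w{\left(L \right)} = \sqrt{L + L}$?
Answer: $\frac{25763}{2} - 1695 \sqrt{2} \approx 10484.0$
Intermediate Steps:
$w{\left(L \right)} = \sqrt{2} \sqrt{L}$ ($w{\left(L \right)} = \sqrt{2 L} = \sqrt{2} \sqrt{L}$)
$G{\left(u,M \right)} = - \frac{5 \sqrt{2}}{2 \sqrt{M}}$ ($G{\left(u,M \right)} = - \frac{5}{\sqrt{2} \sqrt{M}} = - 5 \frac{\sqrt{2}}{2 \sqrt{M}} = - \frac{5 \sqrt{2}}{2 \sqrt{M}}$)
$B{\left(v,d \right)} = 8 - d + 7 v + \frac{5 d \sqrt{2}}{2 \sqrt{v}}$ ($B{\left(v,d \right)} = 8 - \left(\left(- 7 v + - \frac{5 \sqrt{2}}{2 \sqrt{v}} d\right) + d\right) = 8 - \left(\left(- 7 v - \frac{5 d \sqrt{2}}{2 \sqrt{v}}\right) + d\right) = 8 - \left(d - 7 v - \frac{5 d \sqrt{2}}{2 \sqrt{v}}\right) = 8 + \left(- d + 7 v + \frac{5 d \sqrt{2}}{2 \sqrt{v}}\right) = 8 - d + 7 v + \frac{5 d \sqrt{2}}{2 \sqrt{v}}$)
$\left(B{\left(4,-6 \right)} + 71\right)^{2} = \left(\left(8 - -6 + 7 \cdot 4 + \frac{5}{2} \left(-6\right) \sqrt{2} \frac{1}{\sqrt{4}}\right) + 71\right)^{2} = \left(\left(8 + 6 + 28 + \frac{5}{2} \left(-6\right) \sqrt{2} \cdot \frac{1}{2}\right) + 71\right)^{2} = \left(\left(8 + 6 + 28 - \frac{15 \sqrt{2}}{2}\right) + 71\right)^{2} = \left(\left(42 - \frac{15 \sqrt{2}}{2}\right) + 71\right)^{2} = \left(113 - \frac{15 \sqrt{2}}{2}\right)^{2}$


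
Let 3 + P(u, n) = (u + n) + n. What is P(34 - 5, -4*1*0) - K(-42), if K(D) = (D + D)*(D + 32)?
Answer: -814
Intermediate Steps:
P(u, n) = -3 + u + 2*n (P(u, n) = -3 + ((u + n) + n) = -3 + ((n + u) + n) = -3 + (u + 2*n) = -3 + u + 2*n)
K(D) = 2*D*(32 + D) (K(D) = (2*D)*(32 + D) = 2*D*(32 + D))
P(34 - 5, -4*1*0) - K(-42) = (-3 + (34 - 5) + 2*(-4*1*0)) - 2*(-42)*(32 - 42) = (-3 + 29 + 2*(-4*0)) - 2*(-42)*(-10) = (-3 + 29 + 2*0) - 1*840 = (-3 + 29 + 0) - 840 = 26 - 840 = -814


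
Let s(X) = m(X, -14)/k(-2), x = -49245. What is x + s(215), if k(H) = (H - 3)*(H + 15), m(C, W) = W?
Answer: -3200911/65 ≈ -49245.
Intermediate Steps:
k(H) = (-3 + H)*(15 + H)
s(X) = 14/65 (s(X) = -14/(-45 + (-2)**2 + 12*(-2)) = -14/(-45 + 4 - 24) = -14/(-65) = -14*(-1/65) = 14/65)
x + s(215) = -49245 + 14/65 = -3200911/65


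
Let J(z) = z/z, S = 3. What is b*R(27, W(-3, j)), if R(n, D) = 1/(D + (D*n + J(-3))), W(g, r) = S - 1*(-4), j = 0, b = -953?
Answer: -953/197 ≈ -4.8376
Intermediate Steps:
J(z) = 1
W(g, r) = 7 (W(g, r) = 3 - 1*(-4) = 3 + 4 = 7)
R(n, D) = 1/(1 + D + D*n) (R(n, D) = 1/(D + (D*n + 1)) = 1/(D + (1 + D*n)) = 1/(1 + D + D*n))
b*R(27, W(-3, j)) = -953/(1 + 7 + 7*27) = -953/(1 + 7 + 189) = -953/197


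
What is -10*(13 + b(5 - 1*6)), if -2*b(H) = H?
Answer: -135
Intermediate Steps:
b(H) = -H/2
-10*(13 + b(5 - 1*6)) = -10*(13 - (5 - 1*6)/2) = -10*(13 - (5 - 6)/2) = -10*(13 - 1/2*(-1)) = -10*(13 + 1/2) = -10*27/2 = -135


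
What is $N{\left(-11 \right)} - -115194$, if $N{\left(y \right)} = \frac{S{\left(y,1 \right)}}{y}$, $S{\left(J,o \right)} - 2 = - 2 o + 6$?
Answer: $\frac{1267128}{11} \approx 1.1519 \cdot 10^{5}$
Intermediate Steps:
$S{\left(J,o \right)} = 8 - 2 o$ ($S{\left(J,o \right)} = 2 - \left(-6 + 2 o\right) = 8 - 2 o$)
$N{\left(y \right)} = \frac{6}{y}$ ($N{\left(y \right)} = \frac{8 - 2}{y} = \frac{6}{y}$)
$N{\left(-11 \right)} - -115194 = \frac{6}{-11} - -115194 = 6 \left(- \frac{1}{11}\right) + 115194 = - \frac{6}{11} + 115194 = \frac{1267128}{11}$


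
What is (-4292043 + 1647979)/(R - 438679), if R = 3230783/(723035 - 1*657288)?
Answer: 86919637904/14419298715 ≈ 6.0280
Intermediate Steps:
R = 3230783/65747 (R = 3230783/(723035 - 657288) = 3230783/65747 ≈ 49.140)
(-4292043 + 1647979)/(R - 438679) = (-4292043 + 1647979)/(3230783/65747 - 438679) = -2644064/(-28838597430/65747) = -2644064*(-65747/28838597430) = 86919637904/14419298715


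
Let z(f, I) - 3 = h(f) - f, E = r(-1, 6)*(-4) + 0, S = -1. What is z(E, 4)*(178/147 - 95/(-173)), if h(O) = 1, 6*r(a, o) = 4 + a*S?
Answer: 984698/76293 ≈ 12.907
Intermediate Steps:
r(a, o) = 2/3 - a/6 (r(a, o) = (4 + a*(-1))/6 = (4 - a)/6 = 2/3 - a/6)
E = -10/3 (E = (2/3 - 1/6*(-1))*(-4) + 0 = (2/3 + 1/6)*(-4) + 0 = (5/6)*(-4) + 0 = -10/3 + 0 = -10/3 ≈ -3.3333)
z(f, I) = 4 - f (z(f, I) = 3 + (1 - f) = 4 - f)
z(E, 4)*(178/147 - 95/(-173)) = (4 - 1*(-10/3))*(178/147 - 95/(-173)) = (4 + 10/3)*(178*(1/147) - 95*(-1/173)) = 22*(178/147 + 95/173)/3 = (22/3)*(44759/25431) = 984698/76293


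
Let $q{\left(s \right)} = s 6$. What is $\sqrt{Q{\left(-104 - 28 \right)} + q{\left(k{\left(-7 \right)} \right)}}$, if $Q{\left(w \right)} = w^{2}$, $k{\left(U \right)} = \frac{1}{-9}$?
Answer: $\frac{\sqrt{156810}}{3} \approx 132.0$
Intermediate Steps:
$k{\left(U \right)} = - \frac{1}{9}$
$q{\left(s \right)} = 6 s$
$\sqrt{Q{\left(-104 - 28 \right)} + q{\left(k{\left(-7 \right)} \right)}} = \sqrt{\left(-104 - 28\right)^{2} + 6 \left(- \frac{1}{9}\right)} = \sqrt{\left(-104 - 28\right)^{2} - \frac{2}{3}} = \sqrt{\left(-132\right)^{2} - \frac{2}{3}} = \sqrt{17424 - \frac{2}{3}} = \sqrt{\frac{52270}{3}} = \frac{\sqrt{156810}}{3}$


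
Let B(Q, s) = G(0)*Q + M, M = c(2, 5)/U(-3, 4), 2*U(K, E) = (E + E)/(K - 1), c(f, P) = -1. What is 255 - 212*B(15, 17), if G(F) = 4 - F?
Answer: -12677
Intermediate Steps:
U(K, E) = E/(-1 + K) (U(K, E) = ((E + E)/(K - 1))/2 = ((2*E)/(-1 + K))/2 = (2*E/(-1 + K))/2 = E/(-1 + K))
M = 1 (M = -1/(4/(-1 - 3)) = -1/(4/(-4)) = -1/(4*(-¼)) = -1/(-1) = -1*(-1) = 1)
B(Q, s) = 1 + 4*Q (B(Q, s) = (4 - 1*0)*Q + 1 = (4 + 0)*Q + 1 = 4*Q + 1 = 1 + 4*Q)
255 - 212*B(15, 17) = 255 - 212*(1 + 4*15) = 255 - 212*(1 + 60) = 255 - 212*61 = 255 - 12932 = -12677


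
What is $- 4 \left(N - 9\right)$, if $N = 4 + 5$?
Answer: $0$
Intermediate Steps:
$N = 9$
$- 4 \left(N - 9\right) = - 4 \left(9 - 9\right) = \left(-4\right) 0 = 0$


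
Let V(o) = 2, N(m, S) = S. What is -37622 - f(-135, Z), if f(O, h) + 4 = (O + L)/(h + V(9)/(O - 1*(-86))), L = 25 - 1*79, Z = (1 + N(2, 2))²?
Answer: -16505041/439 ≈ -37597.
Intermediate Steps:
Z = 9 (Z = (1 + 2)² = 3² = 9)
L = -54 (L = 25 - 79 = -54)
f(O, h) = -4 + (-54 + O)/(h + 2/(86 + O)) (f(O, h) = -4 + (O - 54)/(h + 2/(O - 1*(-86))) = -4 + (-54 + O)/(h + 2/(O + 86)) = -4 + (-54 + O)/(h + 2/(86 + O)))
-37622 - f(-135, Z) = -37622 - (-4652 + (-135)² - 344*9 + 32*(-135) - 4*(-135)*9)/(2 + 86*9 - 135*9) = -37622 - (-4652 + 18225 - 3096 - 4320 + 4860)/(2 + 774 - 1215) = -37622 - 11017/(-439) = -37622 - (-1)*11017/439 = -37622 - 1*(-11017/439) = -37622 + 11017/439 = -16505041/439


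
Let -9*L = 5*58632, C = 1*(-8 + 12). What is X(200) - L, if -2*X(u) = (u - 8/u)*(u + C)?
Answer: 913306/75 ≈ 12177.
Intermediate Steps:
C = 4 (C = 1*4 = 4)
X(u) = -(4 + u)*(u - 8/u)/2 (X(u) = -(u - 8/u)*(u + 4)/2 = -(u - 8/u)*(4 + u)/2 = -(4 + u)*(u - 8/u)/2)
L = -97720/3 (L = -5*58632/9 = -⅑*293160 = -97720/3 ≈ -32573.)
X(200) - L = (4 - 2*200 + 16/200 - ½*200²) - 1*(-97720/3) = (4 - 400 + 16*(1/200) - ½*40000) + 97720/3 = (4 - 400 + 2/25 - 20000) + 97720/3 = -509898/25 + 97720/3 = 913306/75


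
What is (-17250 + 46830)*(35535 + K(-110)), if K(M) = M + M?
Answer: 1044617700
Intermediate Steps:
K(M) = 2*M
(-17250 + 46830)*(35535 + K(-110)) = (-17250 + 46830)*(35535 + 2*(-110)) = 29580*(35535 - 220) = 29580*35315 = 1044617700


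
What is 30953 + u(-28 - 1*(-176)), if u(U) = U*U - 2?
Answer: 52855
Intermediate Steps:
u(U) = -2 + U**2 (u(U) = U**2 - 2 = -2 + U**2)
30953 + u(-28 - 1*(-176)) = 30953 + (-2 + (-28 - 1*(-176))**2) = 30953 + (-2 + (-28 + 176)**2) = 30953 + (-2 + 148**2) = 30953 + (-2 + 21904) = 30953 + 21902 = 52855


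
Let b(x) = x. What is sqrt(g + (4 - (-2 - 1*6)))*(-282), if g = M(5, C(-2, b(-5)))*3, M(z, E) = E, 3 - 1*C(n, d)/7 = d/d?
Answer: -846*sqrt(6) ≈ -2072.3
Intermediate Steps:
C(n, d) = 14 (C(n, d) = 21 - 7*d/d = 21 - 7*1 = 21 - 7 = 14)
g = 42 (g = 14*3 = 42)
sqrt(g + (4 - (-2 - 1*6)))*(-282) = sqrt(42 + (4 - (-2 - 1*6)))*(-282) = sqrt(42 + (4 - (-2 - 6)))*(-282) = sqrt(42 + (4 - 1*(-8)))*(-282) = sqrt(42 + (4 + 8))*(-282) = sqrt(42 + 12)*(-282) = sqrt(54)*(-282) = (3*sqrt(6))*(-282) = -846*sqrt(6)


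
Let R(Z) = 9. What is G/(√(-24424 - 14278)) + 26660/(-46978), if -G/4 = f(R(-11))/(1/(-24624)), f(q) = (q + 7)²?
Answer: -13330/23489 - 12607488*I*√38702/19351 ≈ -0.5675 - 1.2817e+5*I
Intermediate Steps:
f(q) = (7 + q)²
G = 25214976 (G = -4*(7 + 9)²/(1/(-24624)) = -4*16²/(-1/24624) = -1024*(-24624) = -4*(-6303744) = 25214976)
G/(√(-24424 - 14278)) + 26660/(-46978) = 25214976/(√(-24424 - 14278)) + 26660/(-46978) = 25214976/(√(-38702)) + 26660*(-1/46978) = 25214976/((I*√38702)) - 13330/23489 = 25214976*(-I*√38702/38702) - 13330/23489 = -12607488*I*√38702/19351 - 13330/23489 = -13330/23489 - 12607488*I*√38702/19351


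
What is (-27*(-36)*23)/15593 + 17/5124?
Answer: 114817225/79898532 ≈ 1.4370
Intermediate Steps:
(-27*(-36)*23)/15593 + 17/5124 = (972*23)*(1/15593) + 17*(1/5124) = 22356*(1/15593) + 17/5124 = 22356/15593 + 17/5124 = 114817225/79898532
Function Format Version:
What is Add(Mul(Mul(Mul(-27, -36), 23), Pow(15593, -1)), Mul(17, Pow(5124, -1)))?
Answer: Rational(114817225, 79898532) ≈ 1.4370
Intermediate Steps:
Add(Mul(Mul(Mul(-27, -36), 23), Pow(15593, -1)), Mul(17, Pow(5124, -1))) = Add(Mul(Mul(972, 23), Rational(1, 15593)), Mul(17, Rational(1, 5124))) = Add(Mul(22356, Rational(1, 15593)), Rational(17, 5124)) = Add(Rational(22356, 15593), Rational(17, 5124)) = Rational(114817225, 79898532)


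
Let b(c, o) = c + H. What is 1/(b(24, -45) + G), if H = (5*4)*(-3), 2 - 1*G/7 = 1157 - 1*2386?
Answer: 1/8581 ≈ 0.00011654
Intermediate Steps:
G = 8617 (G = 14 - 7*(1157 - 1*2386) = 14 - 7*(1157 - 2386) = 14 - 7*(-1229) = 14 + 8603 = 8617)
H = -60 (H = 20*(-3) = -60)
b(c, o) = -60 + c (b(c, o) = c - 60 = -60 + c)
1/(b(24, -45) + G) = 1/((-60 + 24) + 8617) = 1/(-36 + 8617) = 1/8581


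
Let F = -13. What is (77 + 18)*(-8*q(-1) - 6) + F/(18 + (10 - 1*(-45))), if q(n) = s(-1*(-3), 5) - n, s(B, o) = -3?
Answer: 69337/73 ≈ 949.82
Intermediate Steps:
q(n) = -3 - n
(77 + 18)*(-8*q(-1) - 6) + F/(18 + (10 - 1*(-45))) = (77 + 18)*(-8*(-3 - 1*(-1)) - 6) - 13/(18 + (10 - 1*(-45))) = 95*(-8*(-3 + 1) - 6) - 13/(18 + (10 + 45)) = 95*(-8*(-2) - 6) - 13/(18 + 55) = 95*(16 - 6) - 13/73 = 95*10 + (1/73)*(-13) = 950 - 13/73 = 69337/73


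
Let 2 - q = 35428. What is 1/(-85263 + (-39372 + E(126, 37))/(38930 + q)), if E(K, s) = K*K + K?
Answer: -584/49797487 ≈ -1.1728e-5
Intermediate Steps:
q = -35426 (q = 2 - 1*35428 = 2 - 35428 = -35426)
E(K, s) = K + K² (E(K, s) = K² + K = K + K²)
1/(-85263 + (-39372 + E(126, 37))/(38930 + q)) = 1/(-85263 + (-39372 + 126*(1 + 126))/(38930 - 35426)) = 1/(-85263 + (-39372 + 126*127)/3504) = 1/(-85263 + (-39372 + 16002)*(1/3504)) = 1/(-85263 - 23370*1/3504) = 1/(-85263 - 3895/584) = 1/(-49797487/584) = -584/49797487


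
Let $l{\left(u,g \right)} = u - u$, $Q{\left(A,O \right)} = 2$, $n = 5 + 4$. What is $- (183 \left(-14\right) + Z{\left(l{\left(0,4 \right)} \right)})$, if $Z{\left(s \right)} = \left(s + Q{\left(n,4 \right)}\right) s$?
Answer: $2562$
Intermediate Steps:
$n = 9$
$l{\left(u,g \right)} = 0$
$Z{\left(s \right)} = s \left(2 + s\right)$ ($Z{\left(s \right)} = \left(s + 2\right) s = \left(2 + s\right) s = s \left(2 + s\right)$)
$- (183 \left(-14\right) + Z{\left(l{\left(0,4 \right)} \right)}) = - (183 \left(-14\right) + 0 \left(2 + 0\right)) = - (-2562 + 0 \cdot 2) = - (-2562 + 0) = \left(-1\right) \left(-2562\right) = 2562$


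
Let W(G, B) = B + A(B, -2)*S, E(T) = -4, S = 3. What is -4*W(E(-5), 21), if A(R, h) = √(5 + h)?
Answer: -84 - 12*√3 ≈ -104.78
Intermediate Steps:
W(G, B) = B + 3*√3 (W(G, B) = B + √(5 - 2)*3 = B + √3*3 = B + 3*√3)
-4*W(E(-5), 21) = -4*(21 + 3*√3) = -84 - 12*√3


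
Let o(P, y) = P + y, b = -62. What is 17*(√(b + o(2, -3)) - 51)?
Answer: -867 + 51*I*√7 ≈ -867.0 + 134.93*I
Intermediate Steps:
17*(√(b + o(2, -3)) - 51) = 17*(√(-62 + (2 - 3)) - 51) = 17*(√(-62 - 1) - 51) = 17*(√(-63) - 51) = 17*(3*I*√7 - 51) = 17*(-51 + 3*I*√7) = -867 + 51*I*√7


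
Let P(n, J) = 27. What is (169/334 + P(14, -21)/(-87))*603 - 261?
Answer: -1385361/9686 ≈ -143.03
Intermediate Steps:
(169/334 + P(14, -21)/(-87))*603 - 261 = (169/334 + 27/(-87))*603 - 261 = (169*(1/334) + 27*(-1/87))*603 - 261 = (169/334 - 9/29)*603 - 261 = (1895/9686)*603 - 261 = 1142685/9686 - 261 = -1385361/9686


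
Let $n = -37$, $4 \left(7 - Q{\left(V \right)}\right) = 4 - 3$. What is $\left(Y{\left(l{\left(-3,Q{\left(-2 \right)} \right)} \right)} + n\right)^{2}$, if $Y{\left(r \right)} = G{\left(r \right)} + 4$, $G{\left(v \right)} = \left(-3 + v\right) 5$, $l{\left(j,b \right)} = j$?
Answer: $3969$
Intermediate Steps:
$Q{\left(V \right)} = \frac{27}{4}$ ($Q{\left(V \right)} = 7 - \frac{4 - 3}{4} = 7 - \frac{1}{4} = \frac{27}{4}$)
$G{\left(v \right)} = -15 + 5 v$
$Y{\left(r \right)} = -11 + 5 r$ ($Y{\left(r \right)} = \left(-15 + 5 r\right) + 4 = -11 + 5 r$)
$\left(Y{\left(l{\left(-3,Q{\left(-2 \right)} \right)} \right)} + n\right)^{2} = \left(\left(-11 + 5 \left(-3\right)\right) - 37\right)^{2} = \left(\left(-11 - 15\right) - 37\right)^{2} = \left(-26 - 37\right)^{2} = \left(-63\right)^{2} = 3969$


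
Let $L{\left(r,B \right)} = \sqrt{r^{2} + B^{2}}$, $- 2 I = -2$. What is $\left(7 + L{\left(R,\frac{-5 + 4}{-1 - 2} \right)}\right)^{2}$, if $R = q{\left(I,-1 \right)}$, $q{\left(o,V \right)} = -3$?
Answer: $\frac{\left(21 + \sqrt{82}\right)^{2}}{9} \approx 100.37$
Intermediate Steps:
$I = 1$ ($I = \left(- \frac{1}{2}\right) \left(-2\right) = 1$)
$R = -3$
$L{\left(r,B \right)} = \sqrt{B^{2} + r^{2}}$
$\left(7 + L{\left(R,\frac{-5 + 4}{-1 - 2} \right)}\right)^{2} = \left(7 + \sqrt{\left(\frac{-5 + 4}{-1 - 2}\right)^{2} + \left(-3\right)^{2}}\right)^{2} = \left(7 + \sqrt{\left(- \frac{1}{-3}\right)^{2} + 9}\right)^{2} = \left(7 + \sqrt{\left(\left(-1\right) \left(- \frac{1}{3}\right)\right)^{2} + 9}\right)^{2} = \left(7 + \sqrt{\left(\frac{1}{3}\right)^{2} + 9}\right)^{2} = \left(7 + \sqrt{\frac{1}{9} + 9}\right)^{2} = \left(7 + \sqrt{\frac{82}{9}}\right)^{2} = \left(7 + \frac{\sqrt{82}}{3}\right)^{2}$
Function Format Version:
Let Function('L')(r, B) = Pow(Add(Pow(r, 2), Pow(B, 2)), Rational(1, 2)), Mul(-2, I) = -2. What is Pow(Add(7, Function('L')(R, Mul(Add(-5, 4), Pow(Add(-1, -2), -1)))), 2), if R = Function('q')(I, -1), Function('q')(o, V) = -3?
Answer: Mul(Rational(1, 9), Pow(Add(21, Pow(82, Rational(1, 2))), 2)) ≈ 100.37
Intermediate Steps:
I = 1 (I = Mul(Rational(-1, 2), -2) = 1)
R = -3
Function('L')(r, B) = Pow(Add(Pow(B, 2), Pow(r, 2)), Rational(1, 2))
Pow(Add(7, Function('L')(R, Mul(Add(-5, 4), Pow(Add(-1, -2), -1)))), 2) = Pow(Add(7, Pow(Add(Pow(Mul(Add(-5, 4), Pow(Add(-1, -2), -1)), 2), Pow(-3, 2)), Rational(1, 2))), 2) = Pow(Add(7, Pow(Add(Pow(Mul(-1, Pow(-3, -1)), 2), 9), Rational(1, 2))), 2) = Pow(Add(7, Pow(Add(Pow(Mul(-1, Rational(-1, 3)), 2), 9), Rational(1, 2))), 2) = Pow(Add(7, Pow(Add(Pow(Rational(1, 3), 2), 9), Rational(1, 2))), 2) = Pow(Add(7, Pow(Add(Rational(1, 9), 9), Rational(1, 2))), 2) = Pow(Add(7, Pow(Rational(82, 9), Rational(1, 2))), 2) = Pow(Add(7, Mul(Rational(1, 3), Pow(82, Rational(1, 2)))), 2)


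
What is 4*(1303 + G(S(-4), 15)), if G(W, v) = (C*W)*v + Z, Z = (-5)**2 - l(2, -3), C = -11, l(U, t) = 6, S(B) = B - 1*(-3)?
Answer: 5948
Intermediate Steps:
S(B) = 3 + B (S(B) = B + 3 = 3 + B)
Z = 19 (Z = (-5)**2 - 1*6 = 25 - 6 = 19)
G(W, v) = 19 - 11*W*v (G(W, v) = (-11*W)*v + 19 = -11*W*v + 19 = 19 - 11*W*v)
4*(1303 + G(S(-4), 15)) = 4*(1303 + (19 - 11*(3 - 4)*15)) = 4*(1303 + (19 - 11*(-1)*15)) = 4*(1303 + (19 + 165)) = 4*(1303 + 184) = 4*1487 = 5948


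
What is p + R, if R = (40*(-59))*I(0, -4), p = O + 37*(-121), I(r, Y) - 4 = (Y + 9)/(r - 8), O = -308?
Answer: -12750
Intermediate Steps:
I(r, Y) = 4 + (9 + Y)/(-8 + r) (I(r, Y) = 4 + (Y + 9)/(r - 8) = 4 + (9 + Y)/(-8 + r))
p = -4785 (p = -308 + 37*(-121) = -308 - 4477 = -4785)
R = -7965 (R = (40*(-59))*((-23 - 4 + 4*0)/(-8 + 0)) = -2360*(-23 - 4 + 0)/(-8) = -(-295)*(-27) = -2360*27/8 = -7965)
p + R = -4785 - 7965 = -12750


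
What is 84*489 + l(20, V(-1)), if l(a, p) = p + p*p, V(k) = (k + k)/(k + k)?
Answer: 41078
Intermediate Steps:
V(k) = 1 (V(k) = (2*k)/((2*k)) = (2*k)*(1/(2*k)) = 1)
l(a, p) = p + p**2
84*489 + l(20, V(-1)) = 84*489 + 1*(1 + 1) = 41076 + 1*2 = 41076 + 2 = 41078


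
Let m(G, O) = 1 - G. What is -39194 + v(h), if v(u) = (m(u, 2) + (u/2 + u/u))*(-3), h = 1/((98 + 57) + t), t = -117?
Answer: -2979197/76 ≈ -39200.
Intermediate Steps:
h = 1/38 (h = 1/((98 + 57) - 117) = 1/(155 - 117) = 1/38 ≈ 0.026316)
v(u) = -6 + 3*u/2 (v(u) = ((1 - u) + (u/2 + u/u))*(-3) = ((1 - u) + (u*(½) + 1))*(-3) = ((1 - u) + (u/2 + 1))*(-3) = ((1 - u) + (1 + u/2))*(-3) = (2 - u/2)*(-3) = -6 + 3*u/2)
-39194 + v(h) = -39194 + (-6 + (3/2)*(1/38)) = -39194 + (-6 + 3/76) = -39194 - 453/76 = -2979197/76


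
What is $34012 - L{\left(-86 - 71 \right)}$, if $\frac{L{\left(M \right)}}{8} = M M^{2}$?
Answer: $30993156$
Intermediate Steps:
$L{\left(M \right)} = 8 M^{3}$ ($L{\left(M \right)} = 8 M M^{2} = 8 M^{3}$)
$34012 - L{\left(-86 - 71 \right)} = 34012 - 8 \left(-86 - 71\right)^{3} = 34012 - 8 \left(-157\right)^{3} = 34012 - 8 \left(-3869893\right) = 34012 - -30959144 = 34012 + 30959144 = 30993156$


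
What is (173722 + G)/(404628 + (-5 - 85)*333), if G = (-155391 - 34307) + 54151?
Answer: 12725/124886 ≈ 0.10189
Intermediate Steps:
G = -135547 (G = -189698 + 54151 = -135547)
(173722 + G)/(404628 + (-5 - 85)*333) = (173722 - 135547)/(404628 + (-5 - 85)*333) = 38175/(404628 - 90*333) = 38175/(404628 - 29970) = 38175/374658 = 38175*(1/374658) = 12725/124886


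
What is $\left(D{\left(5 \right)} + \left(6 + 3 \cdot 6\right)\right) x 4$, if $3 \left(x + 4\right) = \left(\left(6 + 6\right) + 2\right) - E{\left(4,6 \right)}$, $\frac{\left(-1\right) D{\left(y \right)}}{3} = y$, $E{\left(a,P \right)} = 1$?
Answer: $12$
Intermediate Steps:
$D{\left(y \right)} = - 3 y$
$x = \frac{1}{3}$ ($x = -4 + \frac{\left(\left(6 + 6\right) + 2\right) - 1}{3} = -4 + \frac{\left(12 + 2\right) - 1}{3} = -4 + \frac{14 - 1}{3} = -4 + \frac{1}{3} \cdot 13 = -4 + \frac{13}{3} = \frac{1}{3} \approx 0.33333$)
$\left(D{\left(5 \right)} + \left(6 + 3 \cdot 6\right)\right) x 4 = \left(\left(-3\right) 5 + \left(6 + 3 \cdot 6\right)\right) \frac{1}{3} \cdot 4 = \left(-15 + \left(6 + 18\right)\right) \frac{4}{3} = \left(-15 + 24\right) \frac{4}{3} = 9 \cdot \frac{4}{3} = 12$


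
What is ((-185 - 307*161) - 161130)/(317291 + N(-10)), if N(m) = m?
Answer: -210742/317281 ≈ -0.66421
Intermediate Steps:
((-185 - 307*161) - 161130)/(317291 + N(-10)) = ((-185 - 307*161) - 161130)/(317291 - 10) = ((-185 - 49427) - 161130)/317281 = (-49612 - 161130)*(1/317281) = -210742*1/317281 = -210742/317281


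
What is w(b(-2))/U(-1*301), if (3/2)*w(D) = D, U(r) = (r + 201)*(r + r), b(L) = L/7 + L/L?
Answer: 1/126420 ≈ 7.9101e-6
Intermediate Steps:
b(L) = 1 + L/7 (b(L) = L*(⅐) + 1 = L/7 + 1 = 1 + L/7)
U(r) = 2*r*(201 + r) (U(r) = (201 + r)*(2*r) = 2*r*(201 + r))
w(D) = 2*D/3
w(b(-2))/U(-1*301) = (2*(1 + (⅐)*(-2))/3)/((2*(-1*301)*(201 - 1*301))) = (2*(1 - 2/7)/3)/((2*(-301)*(201 - 301))) = ((⅔)*(5/7))/((2*(-301)*(-100))) = (10/21)/60200 = (10/21)*(1/60200) = 1/126420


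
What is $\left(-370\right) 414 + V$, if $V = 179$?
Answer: $-153001$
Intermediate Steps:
$\left(-370\right) 414 + V = \left(-370\right) 414 + 179 = -153180 + 179 = -153001$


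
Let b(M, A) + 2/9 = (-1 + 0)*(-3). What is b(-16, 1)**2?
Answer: 625/81 ≈ 7.7160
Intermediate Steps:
b(M, A) = 25/9 (b(M, A) = -2/9 + (-1 + 0)*(-3) = -2/9 - 1*(-3) = -2/9 + 3 = 25/9)
b(-16, 1)**2 = (25/9)**2 = 625/81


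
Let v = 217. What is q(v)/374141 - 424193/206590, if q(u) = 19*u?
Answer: -157856222643/77293789190 ≈ -2.0423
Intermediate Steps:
q(v)/374141 - 424193/206590 = (19*217)/374141 - 424193/206590 = 4123*(1/374141) - 424193*1/206590 = 4123/374141 - 424193/206590 = -157856222643/77293789190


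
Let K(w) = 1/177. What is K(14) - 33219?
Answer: -5879762/177 ≈ -33219.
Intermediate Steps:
K(w) = 1/177
K(14) - 33219 = 1/177 - 33219 = -5879762/177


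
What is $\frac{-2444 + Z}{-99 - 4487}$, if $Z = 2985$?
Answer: $- \frac{541}{4586} \approx -0.11797$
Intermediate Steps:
$\frac{-2444 + Z}{-99 - 4487} = \frac{-2444 + 2985}{-99 - 4487} = \frac{541}{-4586} = 541 \left(- \frac{1}{4586}\right) = - \frac{541}{4586}$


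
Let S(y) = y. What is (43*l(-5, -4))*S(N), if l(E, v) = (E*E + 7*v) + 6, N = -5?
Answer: -645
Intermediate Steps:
l(E, v) = 6 + E² + 7*v (l(E, v) = (E² + 7*v) + 6 = 6 + E² + 7*v)
(43*l(-5, -4))*S(N) = (43*(6 + (-5)² + 7*(-4)))*(-5) = (43*(6 + 25 - 28))*(-5) = (43*3)*(-5) = 129*(-5) = -645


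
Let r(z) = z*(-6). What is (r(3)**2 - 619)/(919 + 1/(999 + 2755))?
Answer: -1107430/3449927 ≈ -0.32100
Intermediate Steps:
r(z) = -6*z
(r(3)**2 - 619)/(919 + 1/(999 + 2755)) = ((-6*3)**2 - 619)/(919 + 1/(999 + 2755)) = ((-18)**2 - 619)/(919 + 1/3754) = (324 - 619)/(919 + 1/3754) = -295/3449927/3754 = -295*3754/3449927 = -1107430/3449927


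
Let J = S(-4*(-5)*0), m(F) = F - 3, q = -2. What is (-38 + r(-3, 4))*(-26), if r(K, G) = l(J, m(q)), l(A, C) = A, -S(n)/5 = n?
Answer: 988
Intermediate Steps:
m(F) = -3 + F
S(n) = -5*n
J = 0 (J = -5*(-4*(-5))*0 = -100*0 = -5*0 = 0)
r(K, G) = 0
(-38 + r(-3, 4))*(-26) = (-38 + 0)*(-26) = -38*(-26) = 988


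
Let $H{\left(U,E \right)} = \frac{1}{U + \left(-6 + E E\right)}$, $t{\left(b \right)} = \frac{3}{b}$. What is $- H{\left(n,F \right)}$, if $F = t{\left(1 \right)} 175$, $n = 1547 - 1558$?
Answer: $- \frac{1}{275608} \approx -3.6283 \cdot 10^{-6}$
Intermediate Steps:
$n = -11$ ($n = 1547 - 1558 = -11$)
$F = 525$ ($F = \frac{3}{1} \cdot 175 = 3 \cdot 1 \cdot 175 = 3 \cdot 175 = 525$)
$H{\left(U,E \right)} = \frac{1}{-6 + U + E^{2}}$ ($H{\left(U,E \right)} = \frac{1}{U + \left(-6 + E^{2}\right)} = \frac{1}{-6 + U + E^{2}}$)
$- H{\left(n,F \right)} = - \frac{1}{-6 - 11 + 525^{2}} = - \frac{1}{-6 - 11 + 275625} = - \frac{1}{275608}$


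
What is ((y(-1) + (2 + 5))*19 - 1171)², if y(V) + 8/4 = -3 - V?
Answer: 1240996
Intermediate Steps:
y(V) = -5 - V (y(V) = -2 + (-3 - V) = -5 - V)
((y(-1) + (2 + 5))*19 - 1171)² = (((-5 - 1*(-1)) + (2 + 5))*19 - 1171)² = (((-5 + 1) + 7)*19 - 1171)² = ((-4 + 7)*19 - 1171)² = (3*19 - 1171)² = (57 - 1171)² = (-1114)² = 1240996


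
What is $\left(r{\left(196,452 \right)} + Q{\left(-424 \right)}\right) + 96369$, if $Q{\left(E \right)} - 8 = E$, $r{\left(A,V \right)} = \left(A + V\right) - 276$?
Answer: $96325$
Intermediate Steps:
$r{\left(A,V \right)} = -276 + A + V$
$Q{\left(E \right)} = 8 + E$
$\left(r{\left(196,452 \right)} + Q{\left(-424 \right)}\right) + 96369 = \left(\left(-276 + 196 + 452\right) + \left(8 - 424\right)\right) + 96369 = \left(372 - 416\right) + 96369 = -44 + 96369 = 96325$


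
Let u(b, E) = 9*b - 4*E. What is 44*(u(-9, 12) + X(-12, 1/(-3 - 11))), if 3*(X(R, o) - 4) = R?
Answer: -5676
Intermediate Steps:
X(R, o) = 4 + R/3
u(b, E) = -4*E + 9*b
44*(u(-9, 12) + X(-12, 1/(-3 - 11))) = 44*((-4*12 + 9*(-9)) + (4 + (⅓)*(-12))) = 44*((-48 - 81) + (4 - 4)) = 44*(-129 + 0) = 44*(-129) = -5676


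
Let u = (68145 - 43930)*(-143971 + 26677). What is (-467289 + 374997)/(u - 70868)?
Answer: 46146/1420172539 ≈ 3.2493e-5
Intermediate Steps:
u = -2840274210 (u = 24215*(-117294) = -2840274210)
(-467289 + 374997)/(u - 70868) = (-467289 + 374997)/(-2840274210 - 70868) = -92292/(-2840345078) = -92292*(-1/2840345078) = 46146/1420172539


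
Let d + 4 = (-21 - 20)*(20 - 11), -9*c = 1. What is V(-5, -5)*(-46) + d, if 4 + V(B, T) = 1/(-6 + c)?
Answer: -9981/55 ≈ -181.47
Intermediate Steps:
c = -⅑ (c = -⅑*1 = -⅑ ≈ -0.11111)
V(B, T) = -229/55 (V(B, T) = -4 + 1/(-6 - ⅑) = -4 + 1/(-55/9) = -4 - 9/55 = -229/55)
d = -373 (d = -4 + (-21 - 20)*(20 - 11) = -4 - 41*9 = -4 - 369 = -373)
V(-5, -5)*(-46) + d = -229/55*(-46) - 373 = 10534/55 - 373 = -9981/55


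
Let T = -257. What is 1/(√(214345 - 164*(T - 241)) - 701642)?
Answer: -701642/492301200147 - √296017/492301200147 ≈ -1.4263e-6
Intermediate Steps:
1/(√(214345 - 164*(T - 241)) - 701642) = 1/(√(214345 - 164*(-257 - 241)) - 701642) = 1/(√(214345 - 164*(-498)) - 701642) = 1/(√(214345 + 81672) - 701642) = 1/(√296017 - 701642) = 1/(-701642 + √296017)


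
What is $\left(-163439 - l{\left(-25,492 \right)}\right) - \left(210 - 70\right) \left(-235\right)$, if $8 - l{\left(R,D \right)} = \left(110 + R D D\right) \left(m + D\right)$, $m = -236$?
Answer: $-1549311987$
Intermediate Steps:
$l{\left(R,D \right)} = 8 - \left(-236 + D\right) \left(110 + R D^{2}\right)$ ($l{\left(R,D \right)} = 8 - \left(110 + R D D\right) \left(-236 + D\right) = 8 - \left(110 + D R D\right) \left(-236 + D\right) = 8 - \left(110 + R D^{2}\right) \left(-236 + D\right) = 8 - \left(-236 + D\right) \left(110 + R D^{2}\right)$)
$\left(-163439 - l{\left(-25,492 \right)}\right) - \left(210 - 70\right) \left(-235\right) = \left(-163439 - \left(25968 - 54120 - - 25 \cdot 492^{3} + 236 \left(-25\right) 492^{2}\right)\right) - \left(210 - 70\right) \left(-235\right) = \left(-163439 - \left(25968 - 54120 - \left(-25\right) 119095488 + 236 \left(-25\right) 242064\right)\right) - 140 \left(-235\right) = \left(-163439 - \left(25968 - 54120 + 2977387200 - 1428177600\right)\right) - -32900 = \left(-163439 - 1549181448\right) + 32900 = -1549344887 + 32900 = -1549311987$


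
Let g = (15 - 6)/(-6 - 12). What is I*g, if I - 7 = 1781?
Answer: -894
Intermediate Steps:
I = 1788 (I = 7 + 1781 = 1788)
g = -1/2 (g = 9/(-18) = 9*(-1/18) = -1/2 ≈ -0.50000)
I*g = 1788*(-1/2) = -894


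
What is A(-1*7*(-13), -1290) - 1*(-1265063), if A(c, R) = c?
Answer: 1265154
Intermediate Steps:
A(-1*7*(-13), -1290) - 1*(-1265063) = -1*7*(-13) - 1*(-1265063) = -7*(-13) + 1265063 = 91 + 1265063 = 1265154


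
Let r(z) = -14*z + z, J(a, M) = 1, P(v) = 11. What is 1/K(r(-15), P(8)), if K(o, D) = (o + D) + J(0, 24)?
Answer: 1/207 ≈ 0.0048309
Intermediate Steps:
r(z) = -13*z
K(o, D) = 1 + D + o (K(o, D) = (o + D) + 1 = (D + o) + 1 = 1 + D + o)
1/K(r(-15), P(8)) = 1/(1 + 11 - 13*(-15)) = 1/(1 + 11 + 195) = 1/207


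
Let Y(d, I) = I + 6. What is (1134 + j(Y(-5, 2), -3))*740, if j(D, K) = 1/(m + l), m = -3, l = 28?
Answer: 4195948/5 ≈ 8.3919e+5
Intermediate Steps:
Y(d, I) = 6 + I
j(D, K) = 1/25 (j(D, K) = 1/(-3 + 28) = 1/25)
(1134 + j(Y(-5, 2), -3))*740 = (1134 + 1/25)*740 = (28351/25)*740 = 4195948/5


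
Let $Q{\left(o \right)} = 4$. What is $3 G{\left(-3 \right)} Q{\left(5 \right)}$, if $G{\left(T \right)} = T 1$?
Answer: $-36$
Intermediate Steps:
$G{\left(T \right)} = T$
$3 G{\left(-3 \right)} Q{\left(5 \right)} = 3 \left(-3\right) 4 = \left(-9\right) 4 = -36$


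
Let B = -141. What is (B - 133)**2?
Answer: 75076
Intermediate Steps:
(B - 133)**2 = (-141 - 133)**2 = (-274)**2 = 75076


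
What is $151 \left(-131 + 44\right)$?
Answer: $-13137$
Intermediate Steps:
$151 \left(-131 + 44\right) = 151 \left(-87\right) = -13137$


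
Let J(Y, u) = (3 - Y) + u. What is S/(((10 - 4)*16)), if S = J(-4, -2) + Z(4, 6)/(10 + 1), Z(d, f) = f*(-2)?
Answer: 43/1056 ≈ 0.040720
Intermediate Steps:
Z(d, f) = -2*f
J(Y, u) = 3 + u - Y
S = 43/11 (S = (3 - 2 - 1*(-4)) + (-2*6)/(10 + 1) = (3 - 2 + 4) - 12/11 = 5 - 12*1/11 = 5 - 12/11 = 43/11 ≈ 3.9091)
S/(((10 - 4)*16)) = 43/(11*(((10 - 4)*16))) = 43/(11*((6*16))) = (43/11)/96 = (43/11)*(1/96) = 43/1056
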